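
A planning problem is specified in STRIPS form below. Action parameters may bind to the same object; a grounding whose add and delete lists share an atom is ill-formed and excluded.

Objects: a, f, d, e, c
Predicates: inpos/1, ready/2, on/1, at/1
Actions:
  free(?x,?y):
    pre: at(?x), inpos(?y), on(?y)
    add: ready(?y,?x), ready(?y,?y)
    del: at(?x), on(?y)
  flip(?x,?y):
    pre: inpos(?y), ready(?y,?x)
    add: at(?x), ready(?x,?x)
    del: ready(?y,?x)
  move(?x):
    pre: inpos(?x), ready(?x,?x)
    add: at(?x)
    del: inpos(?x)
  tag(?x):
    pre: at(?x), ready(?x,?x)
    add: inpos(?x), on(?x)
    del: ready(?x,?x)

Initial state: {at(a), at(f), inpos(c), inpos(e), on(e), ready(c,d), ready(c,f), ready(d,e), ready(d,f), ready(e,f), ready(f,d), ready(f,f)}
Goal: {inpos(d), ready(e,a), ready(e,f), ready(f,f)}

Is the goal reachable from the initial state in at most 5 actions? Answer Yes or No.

1. free(a,e)  →  {at(f), inpos(c), inpos(e), ready(c,d), ready(c,f), ready(d,e), ready(d,f), ready(e,a), ready(e,e), ready(e,f), ready(f,d), ready(f,f)}
2. flip(d,c)  →  {at(d), at(f), inpos(c), inpos(e), ready(c,f), ready(d,d), ready(d,e), ready(d,f), ready(e,a), ready(e,e), ready(e,f), ready(f,d), ready(f,f)}
3. tag(d)  →  {at(d), at(f), inpos(c), inpos(d), inpos(e), on(d), ready(c,f), ready(d,e), ready(d,f), ready(e,a), ready(e,e), ready(e,f), ready(f,d), ready(f,f)}
optimal plan length = 3; 3 ≤ 5

Yes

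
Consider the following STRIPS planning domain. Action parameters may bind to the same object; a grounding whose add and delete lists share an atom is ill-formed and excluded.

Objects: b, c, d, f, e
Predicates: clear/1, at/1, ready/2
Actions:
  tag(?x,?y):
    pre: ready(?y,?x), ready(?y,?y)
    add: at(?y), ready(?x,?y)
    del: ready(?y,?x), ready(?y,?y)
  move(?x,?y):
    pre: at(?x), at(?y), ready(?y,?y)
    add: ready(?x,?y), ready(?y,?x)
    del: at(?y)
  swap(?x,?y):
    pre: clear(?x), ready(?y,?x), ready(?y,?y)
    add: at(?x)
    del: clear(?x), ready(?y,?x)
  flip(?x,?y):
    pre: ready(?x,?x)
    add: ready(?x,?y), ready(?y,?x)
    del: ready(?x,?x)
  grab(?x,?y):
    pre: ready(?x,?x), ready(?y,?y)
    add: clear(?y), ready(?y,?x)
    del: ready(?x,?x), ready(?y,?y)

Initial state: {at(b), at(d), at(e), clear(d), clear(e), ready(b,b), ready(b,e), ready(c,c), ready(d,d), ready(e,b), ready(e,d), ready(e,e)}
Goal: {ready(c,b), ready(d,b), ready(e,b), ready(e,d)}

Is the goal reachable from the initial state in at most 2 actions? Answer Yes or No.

Yes

1. move(b,d)  →  {at(b), at(e), clear(d), clear(e), ready(b,b), ready(b,d), ready(b,e), ready(c,c), ready(d,b), ready(d,d), ready(e,b), ready(e,d), ready(e,e)}
2. flip(b,c)  →  {at(b), at(e), clear(d), clear(e), ready(b,c), ready(b,d), ready(b,e), ready(c,b), ready(c,c), ready(d,b), ready(d,d), ready(e,b), ready(e,d), ready(e,e)}
optimal plan length = 2; 2 ≤ 2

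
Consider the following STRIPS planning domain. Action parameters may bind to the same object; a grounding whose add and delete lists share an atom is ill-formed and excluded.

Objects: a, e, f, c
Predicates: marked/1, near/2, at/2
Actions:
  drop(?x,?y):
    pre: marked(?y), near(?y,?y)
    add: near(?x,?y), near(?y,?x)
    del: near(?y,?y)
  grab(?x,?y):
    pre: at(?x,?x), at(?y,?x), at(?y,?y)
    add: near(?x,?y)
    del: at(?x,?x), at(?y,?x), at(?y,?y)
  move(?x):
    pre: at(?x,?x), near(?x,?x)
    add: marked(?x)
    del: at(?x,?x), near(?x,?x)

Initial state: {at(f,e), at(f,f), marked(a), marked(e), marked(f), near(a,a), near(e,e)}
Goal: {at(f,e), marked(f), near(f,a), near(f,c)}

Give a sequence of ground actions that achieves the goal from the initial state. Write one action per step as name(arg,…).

drop(f,a); grab(f,f); drop(c,f)

1. drop(f,a)  →  {at(f,e), at(f,f), marked(a), marked(e), marked(f), near(a,f), near(e,e), near(f,a)}
2. grab(f,f)  →  {at(f,e), marked(a), marked(e), marked(f), near(a,f), near(e,e), near(f,a), near(f,f)}
3. drop(c,f)  →  {at(f,e), marked(a), marked(e), marked(f), near(a,f), near(c,f), near(e,e), near(f,a), near(f,c)}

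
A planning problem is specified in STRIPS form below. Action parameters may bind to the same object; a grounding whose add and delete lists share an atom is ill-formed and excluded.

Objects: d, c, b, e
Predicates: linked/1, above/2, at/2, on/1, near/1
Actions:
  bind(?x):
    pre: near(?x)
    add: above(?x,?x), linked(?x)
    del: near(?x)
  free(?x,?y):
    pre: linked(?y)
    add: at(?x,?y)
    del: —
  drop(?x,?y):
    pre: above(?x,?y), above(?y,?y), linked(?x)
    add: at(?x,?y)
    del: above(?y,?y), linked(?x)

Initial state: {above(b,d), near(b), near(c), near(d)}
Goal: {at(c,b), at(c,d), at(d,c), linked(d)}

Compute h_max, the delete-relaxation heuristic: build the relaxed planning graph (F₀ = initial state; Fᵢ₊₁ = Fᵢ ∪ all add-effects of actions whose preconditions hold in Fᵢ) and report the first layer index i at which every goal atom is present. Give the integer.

2

F0 = init (4 atoms)
F1 = F0 ∪ {above(b,b), above(c,c), above(d,d), linked(b), linked(c), linked(d)}  (10 atoms)
F2 = F1 ∪ {at(b,b), at(b,c), at(b,d), at(c,b), at(c,c), at(c,d), at(d,b), at(d,c), at(d,d), at(e,b), at(e,c), at(e,d)}  (22 atoms)
goal ⊆ F2  ⇒  h_max = 2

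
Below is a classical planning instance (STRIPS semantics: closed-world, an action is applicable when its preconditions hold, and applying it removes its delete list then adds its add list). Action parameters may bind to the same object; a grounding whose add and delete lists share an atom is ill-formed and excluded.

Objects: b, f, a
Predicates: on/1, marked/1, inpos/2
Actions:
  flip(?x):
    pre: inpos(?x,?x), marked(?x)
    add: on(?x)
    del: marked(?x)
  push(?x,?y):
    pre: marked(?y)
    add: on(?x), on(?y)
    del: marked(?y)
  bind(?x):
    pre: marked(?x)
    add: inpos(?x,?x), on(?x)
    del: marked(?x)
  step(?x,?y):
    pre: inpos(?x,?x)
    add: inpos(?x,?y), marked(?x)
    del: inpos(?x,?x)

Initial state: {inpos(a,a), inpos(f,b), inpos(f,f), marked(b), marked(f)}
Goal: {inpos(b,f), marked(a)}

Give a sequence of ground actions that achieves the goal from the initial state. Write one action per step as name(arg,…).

bind(b); step(b,f); step(a,b)

1. bind(b)  →  {inpos(a,a), inpos(b,b), inpos(f,b), inpos(f,f), marked(f), on(b)}
2. step(b,f)  →  {inpos(a,a), inpos(b,f), inpos(f,b), inpos(f,f), marked(b), marked(f), on(b)}
3. step(a,b)  →  {inpos(a,b), inpos(b,f), inpos(f,b), inpos(f,f), marked(a), marked(b), marked(f), on(b)}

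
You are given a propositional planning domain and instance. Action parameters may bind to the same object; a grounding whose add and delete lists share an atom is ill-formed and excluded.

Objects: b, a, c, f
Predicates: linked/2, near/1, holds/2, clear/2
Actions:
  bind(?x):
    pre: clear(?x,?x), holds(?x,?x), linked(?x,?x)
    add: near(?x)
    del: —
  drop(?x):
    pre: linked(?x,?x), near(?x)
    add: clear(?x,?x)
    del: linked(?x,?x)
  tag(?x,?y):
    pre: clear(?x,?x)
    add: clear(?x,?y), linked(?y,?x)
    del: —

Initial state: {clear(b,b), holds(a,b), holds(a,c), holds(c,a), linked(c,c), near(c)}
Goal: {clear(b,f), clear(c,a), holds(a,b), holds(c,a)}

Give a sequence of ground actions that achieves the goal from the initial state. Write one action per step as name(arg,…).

1. drop(c)  →  {clear(b,b), clear(c,c), holds(a,b), holds(a,c), holds(c,a), near(c)}
2. tag(b,f)  →  {clear(b,b), clear(b,f), clear(c,c), holds(a,b), holds(a,c), holds(c,a), linked(f,b), near(c)}
3. tag(c,a)  →  {clear(b,b), clear(b,f), clear(c,a), clear(c,c), holds(a,b), holds(a,c), holds(c,a), linked(a,c), linked(f,b), near(c)}

drop(c); tag(b,f); tag(c,a)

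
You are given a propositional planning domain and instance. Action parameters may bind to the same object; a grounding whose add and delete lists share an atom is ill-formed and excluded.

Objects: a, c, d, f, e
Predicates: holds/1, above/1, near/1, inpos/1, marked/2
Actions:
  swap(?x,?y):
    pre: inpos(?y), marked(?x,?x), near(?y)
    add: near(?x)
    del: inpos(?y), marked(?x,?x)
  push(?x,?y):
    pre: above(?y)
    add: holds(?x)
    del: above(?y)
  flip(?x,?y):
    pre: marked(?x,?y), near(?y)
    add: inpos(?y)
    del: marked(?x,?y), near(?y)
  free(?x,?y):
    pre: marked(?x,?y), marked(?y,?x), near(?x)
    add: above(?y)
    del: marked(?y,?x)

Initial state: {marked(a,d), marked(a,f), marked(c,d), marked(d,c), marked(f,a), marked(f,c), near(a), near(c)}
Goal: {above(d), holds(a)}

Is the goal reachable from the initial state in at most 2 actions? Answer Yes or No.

1. free(a,f)  →  {above(f), marked(a,d), marked(a,f), marked(c,d), marked(d,c), marked(f,c), near(a), near(c)}
2. push(a,f)  →  {holds(a), marked(a,d), marked(a,f), marked(c,d), marked(d,c), marked(f,c), near(a), near(c)}
3. free(c,d)  →  {above(d), holds(a), marked(a,d), marked(a,f), marked(c,d), marked(f,c), near(a), near(c)}
optimal plan length = 3; 3 > 2

No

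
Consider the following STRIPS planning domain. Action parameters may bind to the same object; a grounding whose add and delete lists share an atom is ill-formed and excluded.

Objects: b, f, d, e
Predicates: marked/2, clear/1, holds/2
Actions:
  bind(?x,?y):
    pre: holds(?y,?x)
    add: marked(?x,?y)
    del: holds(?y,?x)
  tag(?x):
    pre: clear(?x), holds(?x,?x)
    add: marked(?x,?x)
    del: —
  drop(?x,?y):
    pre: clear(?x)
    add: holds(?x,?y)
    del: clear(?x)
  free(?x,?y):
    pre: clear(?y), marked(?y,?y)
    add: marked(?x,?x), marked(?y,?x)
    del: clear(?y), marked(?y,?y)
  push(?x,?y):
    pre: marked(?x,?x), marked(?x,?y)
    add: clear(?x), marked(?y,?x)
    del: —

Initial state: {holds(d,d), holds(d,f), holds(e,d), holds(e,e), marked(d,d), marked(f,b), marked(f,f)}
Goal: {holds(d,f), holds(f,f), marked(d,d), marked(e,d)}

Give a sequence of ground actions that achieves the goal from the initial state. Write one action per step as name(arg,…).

1. bind(d,e)  →  {holds(d,d), holds(d,f), holds(e,e), marked(d,d), marked(d,e), marked(f,b), marked(f,f)}
2. push(f,b)  →  {clear(f), holds(d,d), holds(d,f), holds(e,e), marked(b,f), marked(d,d), marked(d,e), marked(f,b), marked(f,f)}
3. drop(f,f)  →  {holds(d,d), holds(d,f), holds(e,e), holds(f,f), marked(b,f), marked(d,d), marked(d,e), marked(f,b), marked(f,f)}
4. push(d,e)  →  {clear(d), holds(d,d), holds(d,f), holds(e,e), holds(f,f), marked(b,f), marked(d,d), marked(d,e), marked(e,d), marked(f,b), marked(f,f)}

bind(d,e); push(f,b); drop(f,f); push(d,e)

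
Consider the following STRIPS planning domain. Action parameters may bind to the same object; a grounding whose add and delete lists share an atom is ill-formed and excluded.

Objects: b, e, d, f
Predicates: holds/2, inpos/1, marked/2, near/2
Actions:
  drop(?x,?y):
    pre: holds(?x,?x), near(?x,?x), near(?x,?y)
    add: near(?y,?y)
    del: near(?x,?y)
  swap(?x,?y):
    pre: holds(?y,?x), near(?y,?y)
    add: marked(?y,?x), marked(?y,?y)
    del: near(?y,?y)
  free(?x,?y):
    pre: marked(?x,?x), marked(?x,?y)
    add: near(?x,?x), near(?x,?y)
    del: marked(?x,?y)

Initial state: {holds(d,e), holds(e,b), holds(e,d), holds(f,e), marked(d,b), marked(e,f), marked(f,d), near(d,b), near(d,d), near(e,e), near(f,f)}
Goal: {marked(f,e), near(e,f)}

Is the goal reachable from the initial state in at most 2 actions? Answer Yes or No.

No

1. swap(b,e)  →  {holds(d,e), holds(e,b), holds(e,d), holds(f,e), marked(d,b), marked(e,b), marked(e,e), marked(e,f), marked(f,d), near(d,b), near(d,d), near(f,f)}
2. swap(e,f)  →  {holds(d,e), holds(e,b), holds(e,d), holds(f,e), marked(d,b), marked(e,b), marked(e,e), marked(e,f), marked(f,d), marked(f,e), marked(f,f), near(d,b), near(d,d)}
3. free(e,f)  →  {holds(d,e), holds(e,b), holds(e,d), holds(f,e), marked(d,b), marked(e,b), marked(e,e), marked(f,d), marked(f,e), marked(f,f), near(d,b), near(d,d), near(e,e), near(e,f)}
optimal plan length = 3; 3 > 2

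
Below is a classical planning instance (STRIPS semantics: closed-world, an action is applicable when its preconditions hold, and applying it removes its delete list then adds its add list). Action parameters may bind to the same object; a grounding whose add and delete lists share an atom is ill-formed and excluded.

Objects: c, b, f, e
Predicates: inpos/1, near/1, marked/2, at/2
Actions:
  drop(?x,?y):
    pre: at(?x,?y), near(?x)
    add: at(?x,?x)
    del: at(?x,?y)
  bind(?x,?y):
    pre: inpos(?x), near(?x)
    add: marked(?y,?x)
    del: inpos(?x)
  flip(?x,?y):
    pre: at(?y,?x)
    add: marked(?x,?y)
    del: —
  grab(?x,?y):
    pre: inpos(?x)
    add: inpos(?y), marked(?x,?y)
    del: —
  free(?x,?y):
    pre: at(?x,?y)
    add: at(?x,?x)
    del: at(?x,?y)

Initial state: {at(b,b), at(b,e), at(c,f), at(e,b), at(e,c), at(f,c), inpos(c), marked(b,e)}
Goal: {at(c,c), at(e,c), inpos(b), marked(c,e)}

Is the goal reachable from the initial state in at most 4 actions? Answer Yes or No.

Yes

1. flip(c,e)  →  {at(b,b), at(b,e), at(c,f), at(e,b), at(e,c), at(f,c), inpos(c), marked(b,e), marked(c,e)}
2. grab(c,b)  →  {at(b,b), at(b,e), at(c,f), at(e,b), at(e,c), at(f,c), inpos(b), inpos(c), marked(b,e), marked(c,b), marked(c,e)}
3. free(c,f)  →  {at(b,b), at(b,e), at(c,c), at(e,b), at(e,c), at(f,c), inpos(b), inpos(c), marked(b,e), marked(c,b), marked(c,e)}
optimal plan length = 3; 3 ≤ 4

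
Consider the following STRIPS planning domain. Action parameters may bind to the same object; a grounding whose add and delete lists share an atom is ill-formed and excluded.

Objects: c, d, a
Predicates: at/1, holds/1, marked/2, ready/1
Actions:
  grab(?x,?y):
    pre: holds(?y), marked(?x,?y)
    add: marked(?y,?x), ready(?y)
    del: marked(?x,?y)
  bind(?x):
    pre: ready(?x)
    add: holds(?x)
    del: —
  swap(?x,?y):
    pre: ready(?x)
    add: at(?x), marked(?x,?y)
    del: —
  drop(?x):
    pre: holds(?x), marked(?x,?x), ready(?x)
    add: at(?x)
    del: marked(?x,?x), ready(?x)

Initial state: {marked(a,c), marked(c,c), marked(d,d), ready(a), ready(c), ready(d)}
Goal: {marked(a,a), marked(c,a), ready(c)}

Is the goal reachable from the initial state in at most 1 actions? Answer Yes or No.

1. swap(c,a)  →  {at(c), marked(a,c), marked(c,a), marked(c,c), marked(d,d), ready(a), ready(c), ready(d)}
2. swap(a,a)  →  {at(a), at(c), marked(a,a), marked(a,c), marked(c,a), marked(c,c), marked(d,d), ready(a), ready(c), ready(d)}
optimal plan length = 2; 2 > 1

No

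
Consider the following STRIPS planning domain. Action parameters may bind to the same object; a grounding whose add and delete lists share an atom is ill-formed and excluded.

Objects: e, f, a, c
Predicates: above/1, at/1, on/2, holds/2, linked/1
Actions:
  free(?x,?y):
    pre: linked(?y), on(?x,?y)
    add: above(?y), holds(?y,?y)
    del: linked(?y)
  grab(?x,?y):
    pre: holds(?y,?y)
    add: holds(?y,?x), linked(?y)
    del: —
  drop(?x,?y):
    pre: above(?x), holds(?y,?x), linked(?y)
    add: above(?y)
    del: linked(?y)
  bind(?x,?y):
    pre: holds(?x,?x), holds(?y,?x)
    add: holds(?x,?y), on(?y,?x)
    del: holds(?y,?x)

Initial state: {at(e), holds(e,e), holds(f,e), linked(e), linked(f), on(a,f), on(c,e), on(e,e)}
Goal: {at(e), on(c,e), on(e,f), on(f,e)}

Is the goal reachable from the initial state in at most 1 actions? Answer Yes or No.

No

1. free(a,f)  →  {above(f), at(e), holds(e,e), holds(f,e), holds(f,f), linked(e), on(a,f), on(c,e), on(e,e)}
2. bind(e,f)  →  {above(f), at(e), holds(e,e), holds(e,f), holds(f,f), linked(e), on(a,f), on(c,e), on(e,e), on(f,e)}
3. bind(f,e)  →  {above(f), at(e), holds(e,e), holds(f,e), holds(f,f), linked(e), on(a,f), on(c,e), on(e,e), on(e,f), on(f,e)}
optimal plan length = 3; 3 > 1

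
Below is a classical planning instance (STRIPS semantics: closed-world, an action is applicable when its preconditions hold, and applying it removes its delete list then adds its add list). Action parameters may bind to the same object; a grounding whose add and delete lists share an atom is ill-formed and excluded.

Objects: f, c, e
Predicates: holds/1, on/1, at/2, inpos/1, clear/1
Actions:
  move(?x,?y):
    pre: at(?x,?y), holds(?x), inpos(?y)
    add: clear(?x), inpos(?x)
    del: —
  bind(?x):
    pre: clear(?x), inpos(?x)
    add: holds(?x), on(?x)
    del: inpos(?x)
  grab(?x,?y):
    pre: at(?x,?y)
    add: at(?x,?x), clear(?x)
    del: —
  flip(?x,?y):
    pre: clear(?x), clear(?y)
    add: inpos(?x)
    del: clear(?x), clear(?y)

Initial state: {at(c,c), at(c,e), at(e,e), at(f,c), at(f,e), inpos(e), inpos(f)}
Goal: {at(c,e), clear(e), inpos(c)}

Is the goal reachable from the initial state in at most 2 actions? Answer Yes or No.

1. grab(c,c)  →  {at(c,c), at(c,e), at(e,e), at(f,c), at(f,e), clear(c), inpos(e), inpos(f)}
2. grab(e,e)  →  {at(c,c), at(c,e), at(e,e), at(f,c), at(f,e), clear(c), clear(e), inpos(e), inpos(f)}
3. flip(c,c)  →  {at(c,c), at(c,e), at(e,e), at(f,c), at(f,e), clear(e), inpos(c), inpos(e), inpos(f)}
optimal plan length = 3; 3 > 2

No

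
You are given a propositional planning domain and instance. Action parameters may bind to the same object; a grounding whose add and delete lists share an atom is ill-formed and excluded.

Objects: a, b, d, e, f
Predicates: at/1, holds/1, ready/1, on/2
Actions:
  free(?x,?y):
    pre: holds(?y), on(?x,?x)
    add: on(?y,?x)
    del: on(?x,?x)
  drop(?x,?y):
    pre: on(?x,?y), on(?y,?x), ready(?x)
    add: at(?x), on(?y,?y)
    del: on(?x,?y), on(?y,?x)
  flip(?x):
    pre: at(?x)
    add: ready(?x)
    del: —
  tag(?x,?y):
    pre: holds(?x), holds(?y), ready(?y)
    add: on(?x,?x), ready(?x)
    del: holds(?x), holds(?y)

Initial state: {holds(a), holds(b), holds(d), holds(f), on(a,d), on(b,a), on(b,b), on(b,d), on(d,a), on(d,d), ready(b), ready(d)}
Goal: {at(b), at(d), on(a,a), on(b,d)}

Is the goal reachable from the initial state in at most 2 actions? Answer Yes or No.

1. free(b,a)  →  {holds(a), holds(b), holds(d), holds(f), on(a,b), on(a,d), on(b,a), on(b,d), on(d,a), on(d,d), ready(b), ready(d)}
2. drop(b,a)  →  {at(b), holds(a), holds(b), holds(d), holds(f), on(a,a), on(a,d), on(b,d), on(d,a), on(d,d), ready(b), ready(d)}
3. drop(d,a)  →  {at(b), at(d), holds(a), holds(b), holds(d), holds(f), on(a,a), on(b,d), on(d,d), ready(b), ready(d)}
optimal plan length = 3; 3 > 2

No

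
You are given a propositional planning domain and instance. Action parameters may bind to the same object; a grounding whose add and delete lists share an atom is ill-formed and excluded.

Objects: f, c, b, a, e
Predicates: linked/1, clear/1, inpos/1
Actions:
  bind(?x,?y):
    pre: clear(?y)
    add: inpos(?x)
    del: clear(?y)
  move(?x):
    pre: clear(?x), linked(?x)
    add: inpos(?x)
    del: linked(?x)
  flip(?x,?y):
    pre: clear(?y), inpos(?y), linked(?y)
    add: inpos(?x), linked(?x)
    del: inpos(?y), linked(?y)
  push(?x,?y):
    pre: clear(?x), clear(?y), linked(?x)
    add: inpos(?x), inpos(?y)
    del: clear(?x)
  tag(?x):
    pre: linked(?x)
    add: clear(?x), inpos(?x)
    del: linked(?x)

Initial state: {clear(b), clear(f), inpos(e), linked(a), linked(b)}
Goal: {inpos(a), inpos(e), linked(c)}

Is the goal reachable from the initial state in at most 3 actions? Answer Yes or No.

1. bind(b,f)  →  {clear(b), inpos(b), inpos(e), linked(a), linked(b)}
2. flip(c,b)  →  {clear(b), inpos(c), inpos(e), linked(a), linked(c)}
3. bind(a,b)  →  {inpos(a), inpos(c), inpos(e), linked(a), linked(c)}
optimal plan length = 3; 3 ≤ 3

Yes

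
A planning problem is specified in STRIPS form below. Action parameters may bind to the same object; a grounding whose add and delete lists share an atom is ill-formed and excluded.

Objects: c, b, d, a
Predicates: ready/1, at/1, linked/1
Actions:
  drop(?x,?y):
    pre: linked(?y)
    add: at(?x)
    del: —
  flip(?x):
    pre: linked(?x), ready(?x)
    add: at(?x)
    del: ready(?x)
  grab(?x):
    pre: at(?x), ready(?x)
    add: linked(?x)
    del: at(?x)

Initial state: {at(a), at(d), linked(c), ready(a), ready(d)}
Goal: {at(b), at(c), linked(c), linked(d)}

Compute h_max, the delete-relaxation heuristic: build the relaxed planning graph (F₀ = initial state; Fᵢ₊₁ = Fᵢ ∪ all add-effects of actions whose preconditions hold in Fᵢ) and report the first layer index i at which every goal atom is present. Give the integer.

F0 = init (5 atoms)
F1 = F0 ∪ {at(b), at(c), linked(a), linked(d)}  (9 atoms)
goal ⊆ F1  ⇒  h_max = 1

1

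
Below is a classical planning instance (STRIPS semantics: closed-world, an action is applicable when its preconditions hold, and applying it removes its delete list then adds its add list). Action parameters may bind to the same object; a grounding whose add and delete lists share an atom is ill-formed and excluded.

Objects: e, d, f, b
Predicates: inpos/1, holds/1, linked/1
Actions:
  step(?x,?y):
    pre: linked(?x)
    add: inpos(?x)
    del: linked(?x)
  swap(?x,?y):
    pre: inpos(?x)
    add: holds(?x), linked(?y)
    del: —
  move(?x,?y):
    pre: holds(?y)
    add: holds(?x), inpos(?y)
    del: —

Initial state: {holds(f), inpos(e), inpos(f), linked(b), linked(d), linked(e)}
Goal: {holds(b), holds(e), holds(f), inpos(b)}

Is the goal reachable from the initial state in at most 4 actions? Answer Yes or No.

1. move(b,f)  →  {holds(b), holds(f), inpos(e), inpos(f), linked(b), linked(d), linked(e)}
2. move(e,b)  →  {holds(b), holds(e), holds(f), inpos(b), inpos(e), inpos(f), linked(b), linked(d), linked(e)}
optimal plan length = 2; 2 ≤ 4

Yes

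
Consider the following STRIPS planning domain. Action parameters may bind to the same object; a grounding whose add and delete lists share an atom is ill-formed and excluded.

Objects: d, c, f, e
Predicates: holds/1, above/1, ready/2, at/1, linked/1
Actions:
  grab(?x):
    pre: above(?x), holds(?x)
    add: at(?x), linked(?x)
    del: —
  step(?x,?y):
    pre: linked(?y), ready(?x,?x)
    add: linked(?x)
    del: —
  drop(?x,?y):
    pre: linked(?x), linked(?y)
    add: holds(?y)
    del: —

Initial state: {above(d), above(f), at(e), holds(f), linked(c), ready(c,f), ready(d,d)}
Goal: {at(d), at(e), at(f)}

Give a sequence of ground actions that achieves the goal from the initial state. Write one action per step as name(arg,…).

1. grab(f)  →  {above(d), above(f), at(e), at(f), holds(f), linked(c), linked(f), ready(c,f), ready(d,d)}
2. step(d,c)  →  {above(d), above(f), at(e), at(f), holds(f), linked(c), linked(d), linked(f), ready(c,f), ready(d,d)}
3. drop(d,d)  →  {above(d), above(f), at(e), at(f), holds(d), holds(f), linked(c), linked(d), linked(f), ready(c,f), ready(d,d)}
4. grab(d)  →  {above(d), above(f), at(d), at(e), at(f), holds(d), holds(f), linked(c), linked(d), linked(f), ready(c,f), ready(d,d)}

grab(f); step(d,c); drop(d,d); grab(d)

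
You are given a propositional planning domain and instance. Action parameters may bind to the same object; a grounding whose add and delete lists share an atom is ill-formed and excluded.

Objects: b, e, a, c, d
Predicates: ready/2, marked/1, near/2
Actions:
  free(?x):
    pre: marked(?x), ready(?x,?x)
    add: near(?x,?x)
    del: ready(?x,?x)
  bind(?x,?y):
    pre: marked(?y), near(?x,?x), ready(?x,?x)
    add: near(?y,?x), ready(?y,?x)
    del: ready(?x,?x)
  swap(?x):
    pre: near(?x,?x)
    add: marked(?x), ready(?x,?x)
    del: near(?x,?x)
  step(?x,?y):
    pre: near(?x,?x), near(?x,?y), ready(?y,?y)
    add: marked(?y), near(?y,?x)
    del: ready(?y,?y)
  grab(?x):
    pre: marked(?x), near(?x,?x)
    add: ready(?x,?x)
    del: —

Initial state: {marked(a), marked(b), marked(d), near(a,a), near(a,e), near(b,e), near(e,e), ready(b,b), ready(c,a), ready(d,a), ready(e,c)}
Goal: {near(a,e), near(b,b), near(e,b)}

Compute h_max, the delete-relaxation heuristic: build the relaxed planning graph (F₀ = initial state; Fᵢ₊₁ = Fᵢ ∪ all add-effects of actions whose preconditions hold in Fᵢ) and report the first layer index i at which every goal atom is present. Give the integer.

F0 = init (11 atoms)
F1 = F0 ∪ {marked(e), near(b,b), ready(a,a), ready(e,e)}  (15 atoms)
F2 = F1 ∪ {near(a,b), near(b,a), near(d,a), near(d,b), near(d,e), near(e,a), near(e,b), ready(a,b), ready(a,e), ready(b,a), ready(b,e), ready(d,b), ready(d,e), ready(e,a), ready(e,b)}  (30 atoms)
goal ⊆ F2  ⇒  h_max = 2

2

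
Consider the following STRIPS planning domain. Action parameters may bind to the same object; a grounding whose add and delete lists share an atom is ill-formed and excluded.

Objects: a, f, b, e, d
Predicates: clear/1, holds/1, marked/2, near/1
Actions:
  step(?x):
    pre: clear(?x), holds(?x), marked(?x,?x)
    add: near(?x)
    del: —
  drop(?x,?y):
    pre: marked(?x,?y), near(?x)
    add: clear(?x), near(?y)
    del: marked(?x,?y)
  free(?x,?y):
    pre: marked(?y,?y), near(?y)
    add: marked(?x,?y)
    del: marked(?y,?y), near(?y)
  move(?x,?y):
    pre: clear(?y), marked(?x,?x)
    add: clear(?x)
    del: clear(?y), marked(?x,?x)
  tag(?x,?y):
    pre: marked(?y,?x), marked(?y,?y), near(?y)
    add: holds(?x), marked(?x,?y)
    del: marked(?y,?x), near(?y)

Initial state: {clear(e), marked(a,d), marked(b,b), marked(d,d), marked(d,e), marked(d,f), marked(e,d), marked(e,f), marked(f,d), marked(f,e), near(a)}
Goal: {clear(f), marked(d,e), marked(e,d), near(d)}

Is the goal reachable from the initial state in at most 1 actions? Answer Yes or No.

1. drop(a,d)  →  {clear(a), clear(e), marked(b,b), marked(d,d), marked(d,e), marked(d,f), marked(e,d), marked(e,f), marked(f,d), marked(f,e), near(a), near(d)}
2. drop(d,f)  →  {clear(a), clear(d), clear(e), marked(b,b), marked(d,d), marked(d,e), marked(e,d), marked(e,f), marked(f,d), marked(f,e), near(a), near(d), near(f)}
3. drop(f,e)  →  {clear(a), clear(d), clear(e), clear(f), marked(b,b), marked(d,d), marked(d,e), marked(e,d), marked(e,f), marked(f,d), near(a), near(d), near(e), near(f)}
optimal plan length = 3; 3 > 1

No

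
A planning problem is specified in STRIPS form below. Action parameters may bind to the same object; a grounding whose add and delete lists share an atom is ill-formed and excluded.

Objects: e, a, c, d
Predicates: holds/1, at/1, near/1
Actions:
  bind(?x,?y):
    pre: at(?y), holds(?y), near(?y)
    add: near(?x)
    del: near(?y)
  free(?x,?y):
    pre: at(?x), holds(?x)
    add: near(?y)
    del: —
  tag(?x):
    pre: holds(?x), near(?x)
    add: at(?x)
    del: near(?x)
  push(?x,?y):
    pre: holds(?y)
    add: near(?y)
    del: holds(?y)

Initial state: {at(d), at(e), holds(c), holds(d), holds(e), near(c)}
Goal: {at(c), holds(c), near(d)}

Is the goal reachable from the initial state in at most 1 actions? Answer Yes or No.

No

1. free(e,d)  →  {at(d), at(e), holds(c), holds(d), holds(e), near(c), near(d)}
2. tag(c)  →  {at(c), at(d), at(e), holds(c), holds(d), holds(e), near(d)}
optimal plan length = 2; 2 > 1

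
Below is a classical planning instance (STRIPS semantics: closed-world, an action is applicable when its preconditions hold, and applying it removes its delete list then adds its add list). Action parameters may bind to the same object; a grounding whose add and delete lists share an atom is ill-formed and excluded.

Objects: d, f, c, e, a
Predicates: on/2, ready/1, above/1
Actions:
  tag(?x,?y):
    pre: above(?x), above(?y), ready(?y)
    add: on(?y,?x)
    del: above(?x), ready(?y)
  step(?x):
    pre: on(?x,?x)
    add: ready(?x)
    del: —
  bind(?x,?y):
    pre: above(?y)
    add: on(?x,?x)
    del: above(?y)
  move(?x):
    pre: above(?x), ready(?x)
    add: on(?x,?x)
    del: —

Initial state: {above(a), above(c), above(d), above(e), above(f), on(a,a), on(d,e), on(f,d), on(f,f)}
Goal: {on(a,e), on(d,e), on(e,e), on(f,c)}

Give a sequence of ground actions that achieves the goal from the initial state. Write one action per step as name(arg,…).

1. step(f)  →  {above(a), above(c), above(d), above(e), above(f), on(a,a), on(d,e), on(f,d), on(f,f), ready(f)}
2. tag(c,f)  →  {above(a), above(d), above(e), above(f), on(a,a), on(d,e), on(f,c), on(f,d), on(f,f)}
3. step(a)  →  {above(a), above(d), above(e), above(f), on(a,a), on(d,e), on(f,c), on(f,d), on(f,f), ready(a)}
4. tag(e,a)  →  {above(a), above(d), above(f), on(a,a), on(a,e), on(d,e), on(f,c), on(f,d), on(f,f)}
5. bind(e,d)  →  {above(a), above(f), on(a,a), on(a,e), on(d,e), on(e,e), on(f,c), on(f,d), on(f,f)}

step(f); tag(c,f); step(a); tag(e,a); bind(e,d)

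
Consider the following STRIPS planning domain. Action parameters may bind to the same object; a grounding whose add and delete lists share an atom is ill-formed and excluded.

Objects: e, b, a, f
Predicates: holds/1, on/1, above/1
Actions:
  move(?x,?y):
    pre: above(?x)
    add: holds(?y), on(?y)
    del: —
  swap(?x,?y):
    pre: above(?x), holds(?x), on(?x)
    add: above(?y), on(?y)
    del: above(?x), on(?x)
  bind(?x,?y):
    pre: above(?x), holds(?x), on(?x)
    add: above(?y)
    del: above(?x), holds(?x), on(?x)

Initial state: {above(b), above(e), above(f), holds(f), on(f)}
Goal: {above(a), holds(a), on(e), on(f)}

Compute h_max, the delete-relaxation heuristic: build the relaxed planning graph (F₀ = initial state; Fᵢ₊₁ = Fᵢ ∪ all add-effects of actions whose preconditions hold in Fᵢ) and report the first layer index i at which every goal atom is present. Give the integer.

1

F0 = init (5 atoms)
F1 = F0 ∪ {above(a), holds(a), holds(b), holds(e), on(a), on(b), on(e)}  (12 atoms)
goal ⊆ F1  ⇒  h_max = 1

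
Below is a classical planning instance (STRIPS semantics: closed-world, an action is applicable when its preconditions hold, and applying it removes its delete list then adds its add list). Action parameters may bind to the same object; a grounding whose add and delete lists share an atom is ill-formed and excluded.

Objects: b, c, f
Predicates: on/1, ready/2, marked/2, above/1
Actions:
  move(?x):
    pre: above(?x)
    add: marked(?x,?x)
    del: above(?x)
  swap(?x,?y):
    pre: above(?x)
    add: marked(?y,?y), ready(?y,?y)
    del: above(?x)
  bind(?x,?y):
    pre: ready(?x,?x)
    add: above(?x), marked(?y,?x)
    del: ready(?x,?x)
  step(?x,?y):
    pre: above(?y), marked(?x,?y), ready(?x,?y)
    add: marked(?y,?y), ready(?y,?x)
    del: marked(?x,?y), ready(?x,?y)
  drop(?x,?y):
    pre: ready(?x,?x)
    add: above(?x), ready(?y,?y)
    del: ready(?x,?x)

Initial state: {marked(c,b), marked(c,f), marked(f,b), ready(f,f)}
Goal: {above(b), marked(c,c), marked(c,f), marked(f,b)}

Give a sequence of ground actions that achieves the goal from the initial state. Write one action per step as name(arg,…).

drop(f,b); swap(f,c); bind(b,b)

1. drop(f,b)  →  {above(f), marked(c,b), marked(c,f), marked(f,b), ready(b,b)}
2. swap(f,c)  →  {marked(c,b), marked(c,c), marked(c,f), marked(f,b), ready(b,b), ready(c,c)}
3. bind(b,b)  →  {above(b), marked(b,b), marked(c,b), marked(c,c), marked(c,f), marked(f,b), ready(c,c)}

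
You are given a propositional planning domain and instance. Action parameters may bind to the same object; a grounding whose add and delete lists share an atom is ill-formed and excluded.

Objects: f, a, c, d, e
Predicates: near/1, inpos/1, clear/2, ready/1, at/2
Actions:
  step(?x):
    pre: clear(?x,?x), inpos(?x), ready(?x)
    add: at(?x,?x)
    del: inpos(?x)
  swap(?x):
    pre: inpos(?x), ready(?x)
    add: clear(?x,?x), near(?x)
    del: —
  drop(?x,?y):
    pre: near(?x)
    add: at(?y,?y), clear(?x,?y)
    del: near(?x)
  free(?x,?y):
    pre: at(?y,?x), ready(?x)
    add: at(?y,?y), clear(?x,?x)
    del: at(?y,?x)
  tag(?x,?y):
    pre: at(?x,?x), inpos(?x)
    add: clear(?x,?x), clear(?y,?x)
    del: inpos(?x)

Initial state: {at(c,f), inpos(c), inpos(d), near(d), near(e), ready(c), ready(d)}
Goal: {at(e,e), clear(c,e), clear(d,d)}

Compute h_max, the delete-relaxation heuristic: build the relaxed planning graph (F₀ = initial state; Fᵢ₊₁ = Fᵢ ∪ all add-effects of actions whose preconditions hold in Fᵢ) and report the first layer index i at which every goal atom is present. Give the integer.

F0 = init (7 atoms)
F1 = F0 ∪ {at(a,a), at(c,c), at(d,d), at(e,e), at(f,f), clear(c,c), clear(d,a), clear(d,c), clear(d,d), clear(d,e), clear(d,f), clear(e,a), clear(e,c), clear(e,d), clear(e,e), clear(e,f), near(c)}  (24 atoms)
F2 = F1 ∪ {clear(a,c), clear(a,d), clear(c,a), clear(c,d), clear(c,e), clear(c,f), clear(f,c), clear(f,d)}  (32 atoms)
goal ⊆ F2  ⇒  h_max = 2

2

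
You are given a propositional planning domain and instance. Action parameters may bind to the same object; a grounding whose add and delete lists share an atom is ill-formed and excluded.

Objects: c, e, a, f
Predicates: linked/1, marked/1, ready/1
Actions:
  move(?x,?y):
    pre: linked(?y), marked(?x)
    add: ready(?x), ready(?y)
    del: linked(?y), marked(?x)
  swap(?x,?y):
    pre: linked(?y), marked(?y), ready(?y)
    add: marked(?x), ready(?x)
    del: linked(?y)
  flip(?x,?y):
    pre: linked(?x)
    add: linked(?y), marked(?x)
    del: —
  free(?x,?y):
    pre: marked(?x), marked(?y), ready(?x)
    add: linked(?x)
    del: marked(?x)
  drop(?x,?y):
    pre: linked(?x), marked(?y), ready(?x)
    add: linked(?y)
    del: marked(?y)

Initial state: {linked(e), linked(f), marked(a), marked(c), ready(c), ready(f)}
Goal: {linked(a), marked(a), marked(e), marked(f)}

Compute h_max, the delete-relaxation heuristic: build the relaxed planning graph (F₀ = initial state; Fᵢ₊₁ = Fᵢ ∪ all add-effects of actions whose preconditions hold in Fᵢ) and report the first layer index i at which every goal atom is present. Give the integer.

1

F0 = init (6 atoms)
F1 = F0 ∪ {linked(a), linked(c), marked(e), marked(f), ready(a), ready(e)}  (12 atoms)
goal ⊆ F1  ⇒  h_max = 1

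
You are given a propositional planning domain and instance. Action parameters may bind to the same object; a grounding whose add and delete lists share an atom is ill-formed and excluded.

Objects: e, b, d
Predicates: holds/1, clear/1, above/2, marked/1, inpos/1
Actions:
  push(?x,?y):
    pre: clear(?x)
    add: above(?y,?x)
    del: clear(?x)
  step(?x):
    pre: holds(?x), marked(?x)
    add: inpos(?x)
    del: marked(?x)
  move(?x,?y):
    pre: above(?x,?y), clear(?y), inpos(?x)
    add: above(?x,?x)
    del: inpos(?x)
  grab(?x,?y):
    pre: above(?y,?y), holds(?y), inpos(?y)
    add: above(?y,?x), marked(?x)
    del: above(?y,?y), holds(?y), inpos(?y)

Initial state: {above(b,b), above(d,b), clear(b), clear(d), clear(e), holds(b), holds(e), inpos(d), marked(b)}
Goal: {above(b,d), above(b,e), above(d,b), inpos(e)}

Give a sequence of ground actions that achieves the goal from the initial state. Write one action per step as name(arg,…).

1. push(d,b)  →  {above(b,b), above(b,d), above(d,b), clear(b), clear(e), holds(b), holds(e), inpos(d), marked(b)}
2. step(b)  →  {above(b,b), above(b,d), above(d,b), clear(b), clear(e), holds(b), holds(e), inpos(b), inpos(d)}
3. grab(e,b)  →  {above(b,d), above(b,e), above(d,b), clear(b), clear(e), holds(e), inpos(d), marked(e)}
4. step(e)  →  {above(b,d), above(b,e), above(d,b), clear(b), clear(e), holds(e), inpos(d), inpos(e)}

push(d,b); step(b); grab(e,b); step(e)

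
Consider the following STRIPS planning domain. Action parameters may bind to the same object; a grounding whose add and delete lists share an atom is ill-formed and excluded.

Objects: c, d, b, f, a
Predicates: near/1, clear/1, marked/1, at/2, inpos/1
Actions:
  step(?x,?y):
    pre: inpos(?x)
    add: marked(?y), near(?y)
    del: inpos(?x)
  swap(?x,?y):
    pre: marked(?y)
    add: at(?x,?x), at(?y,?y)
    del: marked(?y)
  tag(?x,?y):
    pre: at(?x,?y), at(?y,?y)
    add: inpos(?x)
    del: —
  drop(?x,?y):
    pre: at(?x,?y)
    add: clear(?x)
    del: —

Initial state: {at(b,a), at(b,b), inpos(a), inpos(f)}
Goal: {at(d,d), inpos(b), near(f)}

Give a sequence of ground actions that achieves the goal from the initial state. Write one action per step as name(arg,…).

step(f,f); swap(d,f); tag(b,b)

1. step(f,f)  →  {at(b,a), at(b,b), inpos(a), marked(f), near(f)}
2. swap(d,f)  →  {at(b,a), at(b,b), at(d,d), at(f,f), inpos(a), near(f)}
3. tag(b,b)  →  {at(b,a), at(b,b), at(d,d), at(f,f), inpos(a), inpos(b), near(f)}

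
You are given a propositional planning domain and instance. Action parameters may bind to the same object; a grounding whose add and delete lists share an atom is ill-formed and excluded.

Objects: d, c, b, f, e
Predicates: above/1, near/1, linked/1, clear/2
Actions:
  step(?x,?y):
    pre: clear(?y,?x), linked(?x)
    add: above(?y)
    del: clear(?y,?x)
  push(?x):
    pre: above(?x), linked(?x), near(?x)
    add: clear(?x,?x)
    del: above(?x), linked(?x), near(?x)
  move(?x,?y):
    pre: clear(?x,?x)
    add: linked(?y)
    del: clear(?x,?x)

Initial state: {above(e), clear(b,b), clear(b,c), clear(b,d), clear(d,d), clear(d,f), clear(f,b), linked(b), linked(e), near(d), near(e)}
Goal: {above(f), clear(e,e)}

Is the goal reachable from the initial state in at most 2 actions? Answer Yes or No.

1. step(b,f)  →  {above(e), above(f), clear(b,b), clear(b,c), clear(b,d), clear(d,d), clear(d,f), linked(b), linked(e), near(d), near(e)}
2. push(e)  →  {above(f), clear(b,b), clear(b,c), clear(b,d), clear(d,d), clear(d,f), clear(e,e), linked(b), near(d)}
optimal plan length = 2; 2 ≤ 2

Yes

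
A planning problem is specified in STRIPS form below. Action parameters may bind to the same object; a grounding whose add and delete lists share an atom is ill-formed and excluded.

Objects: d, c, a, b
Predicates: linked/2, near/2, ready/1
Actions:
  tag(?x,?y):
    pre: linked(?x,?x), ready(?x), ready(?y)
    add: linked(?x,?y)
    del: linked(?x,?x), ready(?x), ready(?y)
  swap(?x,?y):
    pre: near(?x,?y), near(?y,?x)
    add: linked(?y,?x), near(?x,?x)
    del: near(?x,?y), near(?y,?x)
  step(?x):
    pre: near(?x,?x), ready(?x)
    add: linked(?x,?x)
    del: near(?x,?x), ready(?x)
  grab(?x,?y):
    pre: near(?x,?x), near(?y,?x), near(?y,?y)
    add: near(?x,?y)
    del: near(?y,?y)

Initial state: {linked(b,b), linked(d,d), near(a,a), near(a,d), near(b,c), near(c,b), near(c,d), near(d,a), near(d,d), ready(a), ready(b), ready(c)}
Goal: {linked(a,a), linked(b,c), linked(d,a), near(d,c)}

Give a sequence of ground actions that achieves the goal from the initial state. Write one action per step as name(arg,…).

1. swap(c,b)  →  {linked(b,b), linked(b,c), linked(d,d), near(a,a), near(a,d), near(c,c), near(c,d), near(d,a), near(d,d), ready(a), ready(b), ready(c)}
2. swap(a,d)  →  {linked(b,b), linked(b,c), linked(d,a), linked(d,d), near(a,a), near(c,c), near(c,d), near(d,d), ready(a), ready(b), ready(c)}
3. step(a)  →  {linked(a,a), linked(b,b), linked(b,c), linked(d,a), linked(d,d), near(c,c), near(c,d), near(d,d), ready(b), ready(c)}
4. grab(d,c)  →  {linked(a,a), linked(b,b), linked(b,c), linked(d,a), linked(d,d), near(c,d), near(d,c), near(d,d), ready(b), ready(c)}

swap(c,b); swap(a,d); step(a); grab(d,c)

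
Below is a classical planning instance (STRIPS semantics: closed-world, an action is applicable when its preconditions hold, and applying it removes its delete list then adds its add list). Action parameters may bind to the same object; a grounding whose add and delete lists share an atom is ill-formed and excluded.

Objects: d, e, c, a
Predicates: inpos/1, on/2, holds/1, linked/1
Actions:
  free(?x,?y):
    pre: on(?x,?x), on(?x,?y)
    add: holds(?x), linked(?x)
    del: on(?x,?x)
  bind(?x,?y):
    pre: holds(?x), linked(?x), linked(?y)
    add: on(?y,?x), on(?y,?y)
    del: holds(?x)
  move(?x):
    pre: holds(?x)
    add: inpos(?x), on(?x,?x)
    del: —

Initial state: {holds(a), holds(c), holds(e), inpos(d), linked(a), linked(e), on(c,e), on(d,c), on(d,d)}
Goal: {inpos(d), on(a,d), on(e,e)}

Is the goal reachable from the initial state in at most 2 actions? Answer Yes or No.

1. free(d,d)  →  {holds(a), holds(c), holds(d), holds(e), inpos(d), linked(a), linked(d), linked(e), on(c,e), on(d,c)}
2. bind(d,a)  →  {holds(a), holds(c), holds(e), inpos(d), linked(a), linked(d), linked(e), on(a,a), on(a,d), on(c,e), on(d,c)}
3. bind(e,e)  →  {holds(a), holds(c), inpos(d), linked(a), linked(d), linked(e), on(a,a), on(a,d), on(c,e), on(d,c), on(e,e)}
optimal plan length = 3; 3 > 2

No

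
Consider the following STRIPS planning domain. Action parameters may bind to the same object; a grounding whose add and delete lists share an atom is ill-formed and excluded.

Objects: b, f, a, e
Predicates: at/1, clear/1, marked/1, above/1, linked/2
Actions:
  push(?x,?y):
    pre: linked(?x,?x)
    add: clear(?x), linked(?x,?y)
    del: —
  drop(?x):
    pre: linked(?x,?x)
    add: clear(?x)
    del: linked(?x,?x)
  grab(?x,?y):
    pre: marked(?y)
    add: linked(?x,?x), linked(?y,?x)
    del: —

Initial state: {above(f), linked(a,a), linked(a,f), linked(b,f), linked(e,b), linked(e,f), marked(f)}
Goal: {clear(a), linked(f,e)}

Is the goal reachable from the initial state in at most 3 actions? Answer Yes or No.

1. push(a,b)  →  {above(f), clear(a), linked(a,a), linked(a,b), linked(a,f), linked(b,f), linked(e,b), linked(e,f), marked(f)}
2. grab(e,f)  →  {above(f), clear(a), linked(a,a), linked(a,b), linked(a,f), linked(b,f), linked(e,b), linked(e,e), linked(e,f), linked(f,e), marked(f)}
optimal plan length = 2; 2 ≤ 3

Yes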